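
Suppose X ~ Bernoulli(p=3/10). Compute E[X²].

Using the identity E[X²] = Var(X) + (E[X])²:
E[X] = \frac{3}{10}
Var(X) = \frac{21}{100}
E[X²] = \frac{21}{100} + (\frac{3}{10})²
= \frac{3}{10}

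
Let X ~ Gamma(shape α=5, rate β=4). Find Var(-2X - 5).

For X ~ Gamma(shape α=5, rate β=4):
Var(X) = \frac{5}{16}
Var(-2X - 5) = (-2)² × Var(X) = 4 × \frac{5}{16} = \frac{5}{4}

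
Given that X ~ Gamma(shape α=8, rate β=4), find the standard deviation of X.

For X ~ Gamma(shape α=8, rate β=4):
Var(X) = \frac{1}{2}
SD(X) = √(Var(X)) = √(\frac{1}{2}) = \frac{\sqrt{2}}{2}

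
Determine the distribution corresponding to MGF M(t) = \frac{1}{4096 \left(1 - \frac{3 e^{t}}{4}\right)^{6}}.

The MGF M(t) = \frac{1}{4096 \left(1 - \frac{3 e^{t}}{4}\right)^{6}} is the standard form for the NegativeBinomial distribution.
Comparing with the known MGF formula identifies: NegBin(r=6, p=1/4), X = failures before r-th success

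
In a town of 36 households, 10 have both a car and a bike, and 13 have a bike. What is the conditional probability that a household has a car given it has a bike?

P(A ∩ B) = 10/36 = 5/18
P(B) = 13/36
P(A|B) = P(A ∩ B) / P(B) = (5/18) / (13/36) = 10/13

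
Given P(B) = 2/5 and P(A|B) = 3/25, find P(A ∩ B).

By definition, P(A|B) = P(A ∩ B) / P(B)
So P(A ∩ B) = P(A|B) × P(B)
= 3/25 × 2/5
= 6/125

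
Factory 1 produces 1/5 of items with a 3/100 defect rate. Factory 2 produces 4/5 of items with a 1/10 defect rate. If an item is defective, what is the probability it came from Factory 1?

Using Bayes' theorem:
P(F1) = 1/5, P(D|F1) = 3/100
P(F2) = 4/5, P(D|F2) = 1/10
P(D) = P(D|F1)P(F1) + P(D|F2)P(F2)
     = \frac{43}{500}
P(F1|D) = P(D|F1)P(F1) / P(D)
= \frac{3}{43}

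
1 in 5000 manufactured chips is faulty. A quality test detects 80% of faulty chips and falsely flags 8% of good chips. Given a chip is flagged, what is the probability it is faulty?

Let D = the rare event, + = positive/flagged.
P(D) = 1/5000
P(+|D) = 80/100 = 4/5
P(+|D') = 8/100 = 2/25
P(+) = P(+|D)P(D) + P(+|D')P(D')
     = \frac{4}{5} × \frac{1}{5000} + \frac{2}{25} × \frac{4999}{5000}
     = \frac{5009}{62500}
P(D|+) = P(+|D)P(D)/P(+) = \frac{10}{5009}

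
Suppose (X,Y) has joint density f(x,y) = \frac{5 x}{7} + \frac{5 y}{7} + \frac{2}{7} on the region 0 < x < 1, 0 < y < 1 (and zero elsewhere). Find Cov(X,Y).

E[XY] = ∫∫ xy × f(x,y) dx dy = \frac{13}{42}
E[X] = \frac{47}{84}
E[Y] = \frac{47}{84}
Cov(X,Y) = E[XY] - E[X]E[Y] = - \frac{25}{7056}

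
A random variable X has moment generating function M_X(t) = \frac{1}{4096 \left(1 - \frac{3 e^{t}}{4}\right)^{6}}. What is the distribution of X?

The MGF M(t) = \frac{1}{4096 \left(1 - \frac{3 e^{t}}{4}\right)^{6}} is the standard form for the NegativeBinomial distribution.
Comparing with the known MGF formula identifies: NegBin(r=6, p=1/4), X = failures before r-th success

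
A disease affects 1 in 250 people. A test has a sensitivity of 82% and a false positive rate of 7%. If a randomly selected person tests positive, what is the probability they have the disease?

Let D = the rare event, + = positive/flagged.
P(D) = 1/250
P(+|D) = 82/100 = 41/50
P(+|D') = 7/100
P(+) = P(+|D)P(D) + P(+|D')P(D')
     = \frac{41}{50} × \frac{1}{250} + \frac{7}{100} × \frac{249}{250}
     = \frac{73}{1000}
P(D|+) = P(+|D)P(D)/P(+) = \frac{82}{1825}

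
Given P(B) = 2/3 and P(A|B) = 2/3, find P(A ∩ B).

By definition, P(A|B) = P(A ∩ B) / P(B)
So P(A ∩ B) = P(A|B) × P(B)
= 2/3 × 2/3
= 4/9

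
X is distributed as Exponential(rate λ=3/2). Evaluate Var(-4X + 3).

For X ~ Exponential(rate λ=3/2):
Var(X) = \frac{4}{9}
Var(-4X + 3) = (-4)² × Var(X) = 16 × \frac{4}{9} = \frac{64}{9}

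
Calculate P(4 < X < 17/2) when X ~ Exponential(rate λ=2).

P(4 < X < 17/2) = ∫_{4}^{17/2} f(x) dx
where f(x) = 2 e^{- 2 x}
= - \frac{1 - e^{9}}{e^{17}}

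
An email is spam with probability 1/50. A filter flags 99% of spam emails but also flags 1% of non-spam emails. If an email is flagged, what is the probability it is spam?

Let D = the rare event, + = positive/flagged.
P(D) = 1/50
P(+|D) = 99/100
P(+|D') = 1/100
P(+) = P(+|D)P(D) + P(+|D')P(D')
     = \frac{99}{100} × \frac{1}{50} + \frac{1}{100} × \frac{49}{50}
     = \frac{37}{1250}
P(D|+) = P(+|D)P(D)/P(+) = \frac{99}{148}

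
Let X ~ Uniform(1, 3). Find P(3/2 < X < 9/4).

P(3/2 < X < 9/4) = ∫_{3/2}^{9/4} f(x) dx
where f(x) = \frac{1}{2}
= \frac{3}{8}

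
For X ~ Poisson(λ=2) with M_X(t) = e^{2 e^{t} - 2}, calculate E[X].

To find E[X], compute M^(1)(0):
M^(1)(t) = 2 e^{t} e^{2 e^{t} - 2}
M^(1)(0) = 2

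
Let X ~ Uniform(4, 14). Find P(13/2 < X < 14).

P(13/2 < X < 14) = ∫_{13/2}^{14} f(x) dx
where f(x) = \frac{1}{10}
= \frac{3}{4}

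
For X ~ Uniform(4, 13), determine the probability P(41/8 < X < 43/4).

P(41/8 < X < 43/4) = ∫_{41/8}^{43/4} f(x) dx
where f(x) = \frac{1}{9}
= \frac{5}{8}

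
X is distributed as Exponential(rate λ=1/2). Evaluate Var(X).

For X ~ Exponential(rate λ=1/2):
Var(X) = 4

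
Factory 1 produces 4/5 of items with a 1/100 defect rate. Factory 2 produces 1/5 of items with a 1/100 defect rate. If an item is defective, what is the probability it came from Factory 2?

Using Bayes' theorem:
P(F1) = 4/5, P(D|F1) = 1/100
P(F2) = 1/5, P(D|F2) = 1/100
P(D) = P(D|F1)P(F1) + P(D|F2)P(F2)
     = \frac{1}{100}
P(F2|D) = P(D|F2)P(F2) / P(D)
= \frac{1}{5}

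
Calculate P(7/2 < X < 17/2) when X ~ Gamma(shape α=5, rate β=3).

P(7/2 < X < 17/2) = ∫_{7/2}^{17/2} f(x) dx
where f(x) = \frac{81 x^{4} e^{- 3 x}}{8}
= \frac{-2653811 + 98051 e^{15}}{128 e^{\frac{51}{2}}}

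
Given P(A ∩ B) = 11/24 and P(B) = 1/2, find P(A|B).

P(A|B) = P(A ∩ B) / P(B)
= (11/24) / (1/2)
= 11/12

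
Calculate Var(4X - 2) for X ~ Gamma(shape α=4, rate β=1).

For X ~ Gamma(shape α=4, rate β=1):
Var(X) = 4
Var(4X - 2) = (4)² × Var(X) = 16 × 4 = 64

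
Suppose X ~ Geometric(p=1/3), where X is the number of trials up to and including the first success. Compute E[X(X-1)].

E[X(X-1)] = E[X² - X] = E[X²] - E[X]
E[X] = 3
E[X²] = Var(X) + (E[X])² = 6 + (3)² = 15
E[X(X-1)] = 15 - 3 = 12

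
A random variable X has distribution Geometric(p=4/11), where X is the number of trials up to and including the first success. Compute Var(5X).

For X ~ Geometric(p=4/11), where X is the number of trials up to and including the first success:
Var(X) = \frac{77}{16}
Var(5X) = (5)² × Var(X) = 25 × \frac{77}{16} = \frac{1925}{16}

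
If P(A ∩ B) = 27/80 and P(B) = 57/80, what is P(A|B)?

P(A|B) = P(A ∩ B) / P(B)
= (27/80) / (57/80)
= 9/19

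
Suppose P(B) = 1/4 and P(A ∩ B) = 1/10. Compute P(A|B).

P(A|B) = P(A ∩ B) / P(B)
= (1/10) / (1/4)
= 2/5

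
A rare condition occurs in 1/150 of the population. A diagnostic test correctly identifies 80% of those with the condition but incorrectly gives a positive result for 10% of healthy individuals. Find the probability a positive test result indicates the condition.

Let D = the rare event, + = positive/flagged.
P(D) = 1/150
P(+|D) = 80/100 = 4/5
P(+|D') = 10/100 = 1/10
P(+) = P(+|D)P(D) + P(+|D')P(D')
     = \frac{4}{5} × \frac{1}{150} + \frac{1}{10} × \frac{149}{150}
     = \frac{157}{1500}
P(D|+) = P(+|D)P(D)/P(+) = \frac{8}{157}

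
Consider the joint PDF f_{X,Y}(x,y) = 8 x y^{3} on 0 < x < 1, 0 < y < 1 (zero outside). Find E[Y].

E[Y] = ∫_0^1 ∫_0^1 y × f(x,y) dx dy
= \frac{4}{5}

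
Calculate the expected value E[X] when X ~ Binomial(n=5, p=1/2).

For X ~ Binomial(n=5, p=1/2), the expected value is:
E[X] = \frac{5}{2}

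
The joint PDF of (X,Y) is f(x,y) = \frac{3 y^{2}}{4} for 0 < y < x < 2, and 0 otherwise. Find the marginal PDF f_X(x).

f_X(x) = ∫_0^x \frac{3 y^{2}}{4} dy = \frac{x^{3}}{4}
for 0 < x < 2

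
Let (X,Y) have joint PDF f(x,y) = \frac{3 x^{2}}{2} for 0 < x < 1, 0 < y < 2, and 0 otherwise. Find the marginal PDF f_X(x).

f_X(x) = ∫_0^2 f(x,y) dy
= ∫_0^2 \frac{3 x^{2}}{2} dy
= 3 x^{2} for 0 < x < 1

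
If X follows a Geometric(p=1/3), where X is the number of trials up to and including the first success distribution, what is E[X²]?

Using the identity E[X²] = Var(X) + (E[X])²:
E[X] = 3
Var(X) = 6
E[X²] = 6 + (3)²
= 15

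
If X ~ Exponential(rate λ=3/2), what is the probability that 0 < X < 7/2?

P(0 < X < 7/2) = ∫_{0}^{7/2} f(x) dx
where f(x) = \frac{3 e^{- \frac{3 x}{2}}}{2}
= 1 - e^{- \frac{21}{4}}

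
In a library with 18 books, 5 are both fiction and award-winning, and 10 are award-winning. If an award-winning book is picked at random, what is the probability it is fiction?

P(A ∩ B) = 5/18
P(B) = 10/18 = 5/9
P(A|B) = P(A ∩ B) / P(B) = (5/18) / (5/9) = 1/2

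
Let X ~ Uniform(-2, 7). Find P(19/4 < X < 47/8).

P(19/4 < X < 47/8) = ∫_{19/4}^{47/8} f(x) dx
where f(x) = \frac{1}{9}
= \frac{1}{8}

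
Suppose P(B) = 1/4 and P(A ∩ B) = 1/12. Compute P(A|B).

P(A|B) = P(A ∩ B) / P(B)
= (1/12) / (1/4)
= 1/3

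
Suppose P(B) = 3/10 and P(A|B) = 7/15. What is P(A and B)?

By definition, P(A|B) = P(A ∩ B) / P(B)
So P(A ∩ B) = P(A|B) × P(B)
= 7/15 × 3/10
= 7/50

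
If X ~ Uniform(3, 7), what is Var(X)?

For X ~ Uniform(3, 7):
Var(X) = \frac{4}{3}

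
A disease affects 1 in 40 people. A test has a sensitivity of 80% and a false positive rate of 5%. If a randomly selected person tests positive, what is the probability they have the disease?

Let D = the rare event, + = positive/flagged.
P(D) = 1/40
P(+|D) = 80/100 = 4/5
P(+|D') = 5/100 = 1/20
P(+) = P(+|D)P(D) + P(+|D')P(D')
     = \frac{4}{5} × \frac{1}{40} + \frac{1}{20} × \frac{39}{40}
     = \frac{11}{160}
P(D|+) = P(+|D)P(D)/P(+) = \frac{16}{55}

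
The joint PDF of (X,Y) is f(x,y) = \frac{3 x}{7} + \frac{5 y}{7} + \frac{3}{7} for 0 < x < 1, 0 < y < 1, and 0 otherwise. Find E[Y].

E[Y] = ∫_0^1 ∫_0^1 y × f(x,y) dx dy
= \frac{47}{84}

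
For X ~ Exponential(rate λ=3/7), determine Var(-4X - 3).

For X ~ Exponential(rate λ=3/7):
Var(X) = \frac{49}{9}
Var(-4X - 3) = (-4)² × Var(X) = 16 × \frac{49}{9} = \frac{784}{9}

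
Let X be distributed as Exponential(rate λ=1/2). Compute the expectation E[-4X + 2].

For X ~ Exponential(rate λ=1/2):
E[X] = 2
E[-4X + 2] = -4 × E[X] + 2 = -6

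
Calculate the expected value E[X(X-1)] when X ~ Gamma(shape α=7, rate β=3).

E[X(X-1)] = E[X² - X] = E[X²] - E[X]
E[X] = \frac{7}{3}
E[X²] = Var(X) + (E[X])² = \frac{7}{9} + (\frac{7}{3})² = \frac{56}{9}
E[X(X-1)] = \frac{56}{9} - \frac{7}{3} = \frac{35}{9}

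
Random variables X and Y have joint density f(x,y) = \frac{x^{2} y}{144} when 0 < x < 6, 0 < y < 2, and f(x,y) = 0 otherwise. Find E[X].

f_X(x) = ∫_0^2 \frac{x^{2} y}{144} dy = \frac{x^{2}}{72}
E[X] = ∫_0^6 x × (\frac{x^{2}}{72}) dx = \frac{9}{2}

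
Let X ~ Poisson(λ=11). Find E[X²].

Using the identity E[X²] = Var(X) + (E[X])²:
E[X] = 11
Var(X) = 11
E[X²] = 11 + (11)²
= 132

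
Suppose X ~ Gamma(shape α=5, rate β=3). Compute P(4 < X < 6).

P(4 < X < 6) = ∫_{4}^{6} f(x) dx
where f(x) = \frac{81 x^{4} e^{- 3 x}}{8}
= \frac{-5527 + 1237 e^{6}}{e^{18}}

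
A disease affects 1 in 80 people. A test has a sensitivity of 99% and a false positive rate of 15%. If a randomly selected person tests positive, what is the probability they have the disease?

Let D = the rare event, + = positive/flagged.
P(D) = 1/80
P(+|D) = 99/100
P(+|D') = 15/100 = 3/20
P(+) = P(+|D)P(D) + P(+|D')P(D')
     = \frac{99}{100} × \frac{1}{80} + \frac{3}{20} × \frac{79}{80}
     = \frac{321}{2000}
P(D|+) = P(+|D)P(D)/P(+) = \frac{33}{428}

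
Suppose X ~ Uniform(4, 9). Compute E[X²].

Using the identity E[X²] = Var(X) + (E[X])²:
E[X] = \frac{13}{2}
Var(X) = \frac{25}{12}
E[X²] = \frac{25}{12} + (\frac{13}{2})²
= \frac{133}{3}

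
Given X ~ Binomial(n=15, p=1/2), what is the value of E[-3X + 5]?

For X ~ Binomial(n=15, p=1/2):
E[X] = \frac{15}{2}
E[-3X + 5] = -3 × E[X] + 5 = - \frac{35}{2}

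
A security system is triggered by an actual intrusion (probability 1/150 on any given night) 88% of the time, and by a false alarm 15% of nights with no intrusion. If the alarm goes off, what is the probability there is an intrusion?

Let D = the rare event, + = positive/flagged.
P(D) = 1/150
P(+|D) = 88/100 = 22/25
P(+|D') = 15/100 = 3/20
P(+) = P(+|D)P(D) + P(+|D')P(D')
     = \frac{22}{25} × \frac{1}{150} + \frac{3}{20} × \frac{149}{150}
     = \frac{2323}{15000}
P(D|+) = P(+|D)P(D)/P(+) = \frac{88}{2323}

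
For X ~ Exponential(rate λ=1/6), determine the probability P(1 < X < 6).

P(1 < X < 6) = ∫_{1}^{6} f(x) dx
where f(x) = \frac{e^{- \frac{x}{6}}}{6}
= - \frac{1}{e} + e^{- \frac{1}{6}}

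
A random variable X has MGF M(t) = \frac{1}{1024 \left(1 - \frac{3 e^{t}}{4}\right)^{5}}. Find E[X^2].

To find E[X^2], compute M^(2)(0):
M^(1)(t) = \frac{15 e^{t}}{4096 \left(1 - \frac{3 e^{t}}{4}\right)^{6}}
M^(2)(t) = \frac{15 e^{t}}{4096 \left(1 - \frac{3 e^{t}}{4}\right)^{6}} + \frac{135 e^{2 t}}{8192 \left(1 - \frac{3 e^{t}}{4}\right)^{7}}
M^(2)(0) = 285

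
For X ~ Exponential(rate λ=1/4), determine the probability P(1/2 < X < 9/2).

P(1/2 < X < 9/2) = ∫_{1/2}^{9/2} f(x) dx
where f(x) = \frac{e^{- \frac{x}{4}}}{4}
= - \frac{1 - e}{e^{\frac{9}{8}}}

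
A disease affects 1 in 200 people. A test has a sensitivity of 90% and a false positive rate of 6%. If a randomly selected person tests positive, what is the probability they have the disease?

Let D = the rare event, + = positive/flagged.
P(D) = 1/200
P(+|D) = 90/100 = 9/10
P(+|D') = 6/100 = 3/50
P(+) = P(+|D)P(D) + P(+|D')P(D')
     = \frac{9}{10} × \frac{1}{200} + \frac{3}{50} × \frac{199}{200}
     = \frac{321}{5000}
P(D|+) = P(+|D)P(D)/P(+) = \frac{15}{214}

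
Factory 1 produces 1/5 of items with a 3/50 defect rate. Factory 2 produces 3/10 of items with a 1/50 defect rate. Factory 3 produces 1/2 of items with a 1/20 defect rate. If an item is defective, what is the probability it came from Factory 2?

Using Bayes' theorem:
P(F1) = 1/5, P(D|F1) = 3/50
P(F2) = 3/10, P(D|F2) = 1/50
P(F3) = 1/2, P(D|F3) = 1/20
P(D) = P(D|F1)P(F1) + P(D|F2)P(F2) + P(D|F3)P(F3)
     = \frac{43}{1000}
P(F2|D) = P(D|F2)P(F2) / P(D)
= \frac{6}{43}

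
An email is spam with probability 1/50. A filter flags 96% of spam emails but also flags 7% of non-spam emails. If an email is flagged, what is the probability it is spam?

Let D = the rare event, + = positive/flagged.
P(D) = 1/50
P(+|D) = 96/100 = 24/25
P(+|D') = 7/100
P(+) = P(+|D)P(D) + P(+|D')P(D')
     = \frac{24}{25} × \frac{1}{50} + \frac{7}{100} × \frac{49}{50}
     = \frac{439}{5000}
P(D|+) = P(+|D)P(D)/P(+) = \frac{96}{439}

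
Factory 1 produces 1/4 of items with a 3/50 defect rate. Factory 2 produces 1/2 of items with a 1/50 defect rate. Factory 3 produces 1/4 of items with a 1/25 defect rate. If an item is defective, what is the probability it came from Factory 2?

Using Bayes' theorem:
P(F1) = 1/4, P(D|F1) = 3/50
P(F2) = 1/2, P(D|F2) = 1/50
P(F3) = 1/4, P(D|F3) = 1/25
P(D) = P(D|F1)P(F1) + P(D|F2)P(F2) + P(D|F3)P(F3)
     = \frac{7}{200}
P(F2|D) = P(D|F2)P(F2) / P(D)
= \frac{2}{7}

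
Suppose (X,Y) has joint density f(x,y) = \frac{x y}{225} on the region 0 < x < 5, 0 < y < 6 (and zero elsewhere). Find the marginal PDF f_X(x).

f_X(x) = ∫_0^6 f(x,y) dy
= ∫_0^6 \frac{x y}{225} dy
= \frac{2 x}{25} for 0 < x < 5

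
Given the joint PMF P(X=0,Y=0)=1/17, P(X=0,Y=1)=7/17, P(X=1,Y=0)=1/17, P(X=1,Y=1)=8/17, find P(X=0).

P(X=0) = P(X=0,Y=0) + P(X=0,Y=1)
= 1/17 + 7/17
= 8/17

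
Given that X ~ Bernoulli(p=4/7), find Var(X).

For X ~ Bernoulli(p=4/7):
Var(X) = \frac{12}{49}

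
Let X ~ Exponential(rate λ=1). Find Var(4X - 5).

For X ~ Exponential(rate λ=1):
Var(X) = 1
Var(4X - 5) = (4)² × Var(X) = 16 × 1 = 16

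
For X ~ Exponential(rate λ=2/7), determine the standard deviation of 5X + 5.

For X ~ Exponential(rate λ=2/7):
Var(X) = \frac{49}{4}
SD(X) = √(Var(X)) = √(\frac{49}{4}) = \frac{7}{2}
SD(5X + 5) = |5| × SD(X) = 5 × \frac{7}{2} = \frac{35}{2}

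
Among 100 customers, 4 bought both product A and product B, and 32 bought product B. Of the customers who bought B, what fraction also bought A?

P(A ∩ B) = 4/100 = 1/25
P(B) = 32/100 = 8/25
P(A|B) = P(A ∩ B) / P(B) = (1/25) / (8/25) = 1/8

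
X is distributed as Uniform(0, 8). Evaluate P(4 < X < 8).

P(4 < X < 8) = ∫_{4}^{8} f(x) dx
where f(x) = \frac{1}{8}
= \frac{1}{2}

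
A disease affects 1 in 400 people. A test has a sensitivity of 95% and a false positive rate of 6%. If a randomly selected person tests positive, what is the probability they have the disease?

Let D = the rare event, + = positive/flagged.
P(D) = 1/400
P(+|D) = 95/100 = 19/20
P(+|D') = 6/100 = 3/50
P(+) = P(+|D)P(D) + P(+|D')P(D')
     = \frac{19}{20} × \frac{1}{400} + \frac{3}{50} × \frac{399}{400}
     = \frac{2489}{40000}
P(D|+) = P(+|D)P(D)/P(+) = \frac{5}{131}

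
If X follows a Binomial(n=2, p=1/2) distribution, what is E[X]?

For X ~ Binomial(n=2, p=1/2), the expected value is:
E[X] = 1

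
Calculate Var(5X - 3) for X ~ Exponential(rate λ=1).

For X ~ Exponential(rate λ=1):
Var(X) = 1
Var(5X - 3) = (5)² × Var(X) = 25 × 1 = 25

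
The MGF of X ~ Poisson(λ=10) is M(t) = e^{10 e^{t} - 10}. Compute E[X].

To find E[X], compute M^(1)(0):
M^(1)(t) = 10 e^{t} e^{10 e^{t} - 10}
M^(1)(0) = 10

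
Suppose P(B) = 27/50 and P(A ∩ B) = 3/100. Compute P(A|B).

P(A|B) = P(A ∩ B) / P(B)
= (3/100) / (27/50)
= 1/18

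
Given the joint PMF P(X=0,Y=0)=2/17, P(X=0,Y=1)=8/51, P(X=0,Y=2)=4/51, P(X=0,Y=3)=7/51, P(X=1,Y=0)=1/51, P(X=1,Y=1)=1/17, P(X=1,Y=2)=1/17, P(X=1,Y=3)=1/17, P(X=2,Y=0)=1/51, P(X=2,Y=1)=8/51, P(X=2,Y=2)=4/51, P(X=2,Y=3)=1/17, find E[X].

First find marginal of X:
P(X=0) = 25/51
P(X=1) = 10/51
P(X=2) = 16/51
E[X] = 0 × 25/51 + 1 × 10/51 + 2 × 16/51 = 14/17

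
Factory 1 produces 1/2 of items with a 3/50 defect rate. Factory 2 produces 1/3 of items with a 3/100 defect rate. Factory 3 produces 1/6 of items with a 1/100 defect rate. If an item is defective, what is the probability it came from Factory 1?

Using Bayes' theorem:
P(F1) = 1/2, P(D|F1) = 3/50
P(F2) = 1/3, P(D|F2) = 3/100
P(F3) = 1/6, P(D|F3) = 1/100
P(D) = P(D|F1)P(F1) + P(D|F2)P(F2) + P(D|F3)P(F3)
     = \frac{1}{24}
P(F1|D) = P(D|F1)P(F1) / P(D)
= \frac{18}{25}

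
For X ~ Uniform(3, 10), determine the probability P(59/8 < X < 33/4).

P(59/8 < X < 33/4) = ∫_{59/8}^{33/4} f(x) dx
where f(x) = \frac{1}{7}
= \frac{1}{8}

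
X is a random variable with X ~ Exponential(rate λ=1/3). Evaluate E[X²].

Using the identity E[X²] = Var(X) + (E[X])²:
E[X] = 3
Var(X) = 9
E[X²] = 9 + (3)²
= 18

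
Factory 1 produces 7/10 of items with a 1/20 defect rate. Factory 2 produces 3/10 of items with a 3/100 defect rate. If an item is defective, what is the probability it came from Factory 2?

Using Bayes' theorem:
P(F1) = 7/10, P(D|F1) = 1/20
P(F2) = 3/10, P(D|F2) = 3/100
P(D) = P(D|F1)P(F1) + P(D|F2)P(F2)
     = \frac{11}{250}
P(F2|D) = P(D|F2)P(F2) / P(D)
= \frac{9}{44}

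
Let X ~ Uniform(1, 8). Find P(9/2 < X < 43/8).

P(9/2 < X < 43/8) = ∫_{9/2}^{43/8} f(x) dx
where f(x) = \frac{1}{7}
= \frac{1}{8}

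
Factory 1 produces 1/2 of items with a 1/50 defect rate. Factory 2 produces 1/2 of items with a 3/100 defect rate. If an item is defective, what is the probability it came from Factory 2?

Using Bayes' theorem:
P(F1) = 1/2, P(D|F1) = 1/50
P(F2) = 1/2, P(D|F2) = 3/100
P(D) = P(D|F1)P(F1) + P(D|F2)P(F2)
     = \frac{1}{40}
P(F2|D) = P(D|F2)P(F2) / P(D)
= \frac{3}{5}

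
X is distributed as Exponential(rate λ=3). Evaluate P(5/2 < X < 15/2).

P(5/2 < X < 15/2) = ∫_{5/2}^{15/2} f(x) dx
where f(x) = 3 e^{- 3 x}
= - \frac{1 - e^{15}}{e^{\frac{45}{2}}}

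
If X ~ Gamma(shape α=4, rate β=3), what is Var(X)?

For X ~ Gamma(shape α=4, rate β=3):
Var(X) = \frac{4}{9}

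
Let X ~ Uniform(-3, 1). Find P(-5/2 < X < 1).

P(-5/2 < X < 1) = ∫_{-5/2}^{1} f(x) dx
where f(x) = \frac{1}{4}
= \frac{7}{8}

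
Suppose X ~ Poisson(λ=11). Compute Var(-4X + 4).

For X ~ Poisson(λ=11):
Var(X) = 11
Var(-4X + 4) = (-4)² × Var(X) = 16 × 11 = 176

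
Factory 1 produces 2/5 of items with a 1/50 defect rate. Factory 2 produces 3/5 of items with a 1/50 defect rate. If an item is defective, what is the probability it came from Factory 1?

Using Bayes' theorem:
P(F1) = 2/5, P(D|F1) = 1/50
P(F2) = 3/5, P(D|F2) = 1/50
P(D) = P(D|F1)P(F1) + P(D|F2)P(F2)
     = \frac{1}{50}
P(F1|D) = P(D|F1)P(F1) / P(D)
= \frac{2}{5}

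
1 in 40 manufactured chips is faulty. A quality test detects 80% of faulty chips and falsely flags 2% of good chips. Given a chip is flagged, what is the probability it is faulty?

Let D = the rare event, + = positive/flagged.
P(D) = 1/40
P(+|D) = 80/100 = 4/5
P(+|D') = 2/100 = 1/50
P(+) = P(+|D)P(D) + P(+|D')P(D')
     = \frac{4}{5} × \frac{1}{40} + \frac{1}{50} × \frac{39}{40}
     = \frac{79}{2000}
P(D|+) = P(+|D)P(D)/P(+) = \frac{40}{79}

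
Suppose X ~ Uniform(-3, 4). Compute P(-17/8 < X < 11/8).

P(-17/8 < X < 11/8) = ∫_{-17/8}^{11/8} f(x) dx
where f(x) = \frac{1}{7}
= \frac{1}{2}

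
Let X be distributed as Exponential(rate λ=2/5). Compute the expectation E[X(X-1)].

E[X(X-1)] = E[X² - X] = E[X²] - E[X]
E[X] = \frac{5}{2}
E[X²] = Var(X) + (E[X])² = \frac{25}{4} + (\frac{5}{2})² = \frac{25}{2}
E[X(X-1)] = \frac{25}{2} - \frac{5}{2} = 10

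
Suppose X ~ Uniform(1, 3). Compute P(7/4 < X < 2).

P(7/4 < X < 2) = ∫_{7/4}^{2} f(x) dx
where f(x) = \frac{1}{2}
= \frac{1}{8}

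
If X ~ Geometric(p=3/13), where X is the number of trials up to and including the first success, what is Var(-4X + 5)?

For X ~ Geometric(p=3/13), where X is the number of trials up to and including the first success:
Var(X) = \frac{130}{9}
Var(-4X + 5) = (-4)² × Var(X) = 16 × \frac{130}{9} = \frac{2080}{9}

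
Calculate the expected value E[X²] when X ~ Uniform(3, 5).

Using the identity E[X²] = Var(X) + (E[X])²:
E[X] = 4
Var(X) = \frac{1}{3}
E[X²] = \frac{1}{3} + (4)²
= \frac{49}{3}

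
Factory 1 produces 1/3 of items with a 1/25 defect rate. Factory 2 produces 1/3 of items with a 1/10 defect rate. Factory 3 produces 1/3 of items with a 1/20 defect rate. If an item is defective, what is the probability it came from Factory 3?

Using Bayes' theorem:
P(F1) = 1/3, P(D|F1) = 1/25
P(F2) = 1/3, P(D|F2) = 1/10
P(F3) = 1/3, P(D|F3) = 1/20
P(D) = P(D|F1)P(F1) + P(D|F2)P(F2) + P(D|F3)P(F3)
     = \frac{19}{300}
P(F3|D) = P(D|F3)P(F3) / P(D)
= \frac{5}{19}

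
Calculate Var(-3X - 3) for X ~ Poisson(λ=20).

For X ~ Poisson(λ=20):
Var(X) = 20
Var(-3X - 3) = (-3)² × Var(X) = 9 × 20 = 180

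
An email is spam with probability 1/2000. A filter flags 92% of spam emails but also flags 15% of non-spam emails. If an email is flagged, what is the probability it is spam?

Let D = the rare event, + = positive/flagged.
P(D) = 1/2000
P(+|D) = 92/100 = 23/25
P(+|D') = 15/100 = 3/20
P(+) = P(+|D)P(D) + P(+|D')P(D')
     = \frac{23}{25} × \frac{1}{2000} + \frac{3}{20} × \frac{1999}{2000}
     = \frac{30077}{200000}
P(D|+) = P(+|D)P(D)/P(+) = \frac{92}{30077}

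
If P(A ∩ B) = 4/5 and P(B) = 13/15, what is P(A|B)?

P(A|B) = P(A ∩ B) / P(B)
= (4/5) / (13/15)
= 12/13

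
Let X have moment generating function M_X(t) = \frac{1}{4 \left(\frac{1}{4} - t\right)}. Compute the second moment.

To find E[X^2], compute M^(2)(0):
M^(1)(t) = \frac{1}{4 \left(\frac{1}{4} - t\right)^{2}}
M^(2)(t) = \frac{1}{2 \left(\frac{1}{4} - t\right)^{3}}
M^(2)(0) = 32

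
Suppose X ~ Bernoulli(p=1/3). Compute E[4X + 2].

For X ~ Bernoulli(p=1/3):
E[X] = \frac{1}{3}
E[4X + 2] = 4 × E[X] + 2 = \frac{10}{3}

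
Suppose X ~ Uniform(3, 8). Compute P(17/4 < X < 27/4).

P(17/4 < X < 27/4) = ∫_{17/4}^{27/4} f(x) dx
where f(x) = \frac{1}{5}
= \frac{1}{2}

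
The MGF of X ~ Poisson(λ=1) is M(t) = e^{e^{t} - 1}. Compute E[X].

To find E[X], compute M^(1)(0):
M^(1)(t) = e^{t} e^{e^{t} - 1}
M^(1)(0) = 1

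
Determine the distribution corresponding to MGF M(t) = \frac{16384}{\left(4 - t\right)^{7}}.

The MGF M(t) = \frac{16384}{\left(4 - t\right)^{7}} is the standard form for the Gamma distribution.
Comparing with the known MGF formula identifies: Gamma(shape α=7, rate β=4)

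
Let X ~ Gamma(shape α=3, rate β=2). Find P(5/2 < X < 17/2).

P(5/2 < X < 17/2) = ∫_{5/2}^{17/2} f(x) dx
where f(x) = 4 x^{2} e^{- 2 x}
= \frac{-325 + 37 e^{12}}{2 e^{17}}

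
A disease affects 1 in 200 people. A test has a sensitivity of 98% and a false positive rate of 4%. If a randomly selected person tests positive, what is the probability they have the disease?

Let D = the rare event, + = positive/flagged.
P(D) = 1/200
P(+|D) = 98/100 = 49/50
P(+|D') = 4/100 = 1/25
P(+) = P(+|D)P(D) + P(+|D')P(D')
     = \frac{49}{50} × \frac{1}{200} + \frac{1}{25} × \frac{199}{200}
     = \frac{447}{10000}
P(D|+) = P(+|D)P(D)/P(+) = \frac{49}{447}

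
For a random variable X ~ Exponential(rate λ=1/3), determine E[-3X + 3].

For X ~ Exponential(rate λ=1/3):
E[X] = 3
E[-3X + 3] = -3 × E[X] + 3 = -6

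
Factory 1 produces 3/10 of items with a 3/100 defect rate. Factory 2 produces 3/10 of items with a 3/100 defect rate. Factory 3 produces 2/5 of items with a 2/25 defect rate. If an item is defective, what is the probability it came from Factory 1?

Using Bayes' theorem:
P(F1) = 3/10, P(D|F1) = 3/100
P(F2) = 3/10, P(D|F2) = 3/100
P(F3) = 2/5, P(D|F3) = 2/25
P(D) = P(D|F1)P(F1) + P(D|F2)P(F2) + P(D|F3)P(F3)
     = \frac{1}{20}
P(F1|D) = P(D|F1)P(F1) / P(D)
= \frac{9}{50}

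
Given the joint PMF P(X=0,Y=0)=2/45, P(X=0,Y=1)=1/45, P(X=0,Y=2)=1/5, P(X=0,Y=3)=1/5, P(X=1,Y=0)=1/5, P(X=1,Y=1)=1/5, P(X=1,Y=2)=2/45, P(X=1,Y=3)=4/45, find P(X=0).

P(X=0) = P(X=0,Y=0) + P(X=0,Y=1) + P(X=0,Y=2) + P(X=0,Y=3)
= 2/45 + 1/45 + 1/5 + 1/5
= 7/15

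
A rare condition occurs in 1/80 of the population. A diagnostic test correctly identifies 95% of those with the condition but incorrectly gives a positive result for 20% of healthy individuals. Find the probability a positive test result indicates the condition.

Let D = the rare event, + = positive/flagged.
P(D) = 1/80
P(+|D) = 95/100 = 19/20
P(+|D') = 20/100 = 1/5
P(+) = P(+|D)P(D) + P(+|D')P(D')
     = \frac{19}{20} × \frac{1}{80} + \frac{1}{5} × \frac{79}{80}
     = \frac{67}{320}
P(D|+) = P(+|D)P(D)/P(+) = \frac{19}{335}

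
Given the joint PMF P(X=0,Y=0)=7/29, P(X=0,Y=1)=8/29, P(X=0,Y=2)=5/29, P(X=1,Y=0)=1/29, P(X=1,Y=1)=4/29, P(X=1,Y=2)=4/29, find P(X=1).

P(X=1) = P(X=1,Y=0) + P(X=1,Y=1) + P(X=1,Y=2)
= 1/29 + 4/29 + 4/29
= 9/29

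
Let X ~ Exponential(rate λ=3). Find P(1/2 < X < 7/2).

P(1/2 < X < 7/2) = ∫_{1/2}^{7/2} f(x) dx
where f(x) = 3 e^{- 3 x}
= - \frac{1 - e^{9}}{e^{\frac{21}{2}}}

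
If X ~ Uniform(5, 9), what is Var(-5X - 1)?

For X ~ Uniform(5, 9):
Var(X) = \frac{4}{3}
Var(-5X - 1) = (-5)² × Var(X) = 25 × \frac{4}{3} = \frac{100}{3}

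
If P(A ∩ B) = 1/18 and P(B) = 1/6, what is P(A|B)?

P(A|B) = P(A ∩ B) / P(B)
= (1/18) / (1/6)
= 1/3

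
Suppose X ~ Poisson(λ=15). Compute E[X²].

Using the identity E[X²] = Var(X) + (E[X])²:
E[X] = 15
Var(X) = 15
E[X²] = 15 + (15)²
= 240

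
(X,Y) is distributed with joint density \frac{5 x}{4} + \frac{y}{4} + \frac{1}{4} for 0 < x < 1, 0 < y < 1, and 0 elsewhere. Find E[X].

E[X] = ∫_0^1 ∫_0^1 x × f(x,y) dy dx
= ∫_0^1 ∫_0^1 x × (\frac{5 x}{4} + \frac{y}{4} + \frac{1}{4}) dy dx
= \frac{29}{48}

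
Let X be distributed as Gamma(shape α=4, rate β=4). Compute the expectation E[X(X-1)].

E[X(X-1)] = E[X² - X] = E[X²] - E[X]
E[X] = 1
E[X²] = Var(X) + (E[X])² = \frac{1}{4} + (1)² = \frac{5}{4}
E[X(X-1)] = \frac{5}{4} - 1 = \frac{1}{4}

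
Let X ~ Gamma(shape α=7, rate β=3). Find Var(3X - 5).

For X ~ Gamma(shape α=7, rate β=3):
Var(X) = \frac{7}{9}
Var(3X - 5) = (3)² × Var(X) = 9 × \frac{7}{9} = 7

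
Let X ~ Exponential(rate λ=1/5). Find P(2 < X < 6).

P(2 < X < 6) = ∫_{2}^{6} f(x) dx
where f(x) = \frac{e^{- \frac{x}{5}}}{5}
= - \frac{1 - e^{\frac{4}{5}}}{e^{\frac{6}{5}}}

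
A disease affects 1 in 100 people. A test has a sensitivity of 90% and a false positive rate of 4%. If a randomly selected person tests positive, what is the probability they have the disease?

Let D = the rare event, + = positive/flagged.
P(D) = 1/100
P(+|D) = 90/100 = 9/10
P(+|D') = 4/100 = 1/25
P(+) = P(+|D)P(D) + P(+|D')P(D')
     = \frac{9}{10} × \frac{1}{100} + \frac{1}{25} × \frac{99}{100}
     = \frac{243}{5000}
P(D|+) = P(+|D)P(D)/P(+) = \frac{5}{27}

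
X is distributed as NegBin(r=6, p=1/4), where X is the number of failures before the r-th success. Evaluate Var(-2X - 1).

For X ~ NegBin(r=6, p=1/4), where X is the number of failures before the r-th success:
Var(X) = 72
Var(-2X - 1) = (-2)² × Var(X) = 4 × 72 = 288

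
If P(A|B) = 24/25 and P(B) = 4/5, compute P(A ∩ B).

By definition, P(A|B) = P(A ∩ B) / P(B)
So P(A ∩ B) = P(A|B) × P(B)
= 24/25 × 4/5
= 96/125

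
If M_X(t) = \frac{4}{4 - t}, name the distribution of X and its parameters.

The MGF M(t) = \frac{4}{4 - t} is the standard form for the Exponential distribution.
Comparing with the known MGF formula identifies: Exponential(rate λ=4)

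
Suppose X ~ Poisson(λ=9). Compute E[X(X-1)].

E[X(X-1)] = E[X² - X] = E[X²] - E[X]
E[X] = 9
E[X²] = Var(X) + (E[X])² = 9 + (9)² = 90
E[X(X-1)] = 90 - 9 = 81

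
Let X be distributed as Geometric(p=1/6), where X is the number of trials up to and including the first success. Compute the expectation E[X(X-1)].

E[X(X-1)] = E[X² - X] = E[X²] - E[X]
E[X] = 6
E[X²] = Var(X) + (E[X])² = 30 + (6)² = 66
E[X(X-1)] = 66 - 6 = 60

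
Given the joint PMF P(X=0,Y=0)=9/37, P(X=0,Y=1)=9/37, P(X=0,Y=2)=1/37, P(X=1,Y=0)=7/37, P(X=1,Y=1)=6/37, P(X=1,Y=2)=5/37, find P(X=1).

P(X=1) = P(X=1,Y=0) + P(X=1,Y=1) + P(X=1,Y=2)
= 7/37 + 6/37 + 5/37
= 18/37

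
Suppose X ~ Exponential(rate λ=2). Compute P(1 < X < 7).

P(1 < X < 7) = ∫_{1}^{7} f(x) dx
where f(x) = 2 e^{- 2 x}
= - \frac{1 - e^{12}}{e^{14}}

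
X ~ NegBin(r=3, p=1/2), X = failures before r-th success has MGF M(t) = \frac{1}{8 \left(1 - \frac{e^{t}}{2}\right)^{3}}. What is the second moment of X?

To find E[X^2], compute M^(2)(0):
M^(1)(t) = \frac{3 e^{t}}{16 \left(1 - \frac{e^{t}}{2}\right)^{4}}
M^(2)(t) = \frac{3 e^{t}}{16 \left(1 - \frac{e^{t}}{2}\right)^{4}} + \frac{3 e^{2 t}}{8 \left(1 - \frac{e^{t}}{2}\right)^{5}}
M^(2)(0) = 15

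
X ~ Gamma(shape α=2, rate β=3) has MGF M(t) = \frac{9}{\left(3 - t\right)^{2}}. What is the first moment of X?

To find E[X], compute M^(1)(0):
M^(1)(t) = \frac{18}{\left(3 - t\right)^{3}}
M^(1)(0) = \frac{2}{3}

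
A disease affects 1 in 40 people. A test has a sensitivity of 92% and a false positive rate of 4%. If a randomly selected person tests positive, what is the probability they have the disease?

Let D = the rare event, + = positive/flagged.
P(D) = 1/40
P(+|D) = 92/100 = 23/25
P(+|D') = 4/100 = 1/25
P(+) = P(+|D)P(D) + P(+|D')P(D')
     = \frac{23}{25} × \frac{1}{40} + \frac{1}{25} × \frac{39}{40}
     = \frac{31}{500}
P(D|+) = P(+|D)P(D)/P(+) = \frac{23}{62}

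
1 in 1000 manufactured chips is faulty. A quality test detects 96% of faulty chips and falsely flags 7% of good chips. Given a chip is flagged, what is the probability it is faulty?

Let D = the rare event, + = positive/flagged.
P(D) = 1/1000
P(+|D) = 96/100 = 24/25
P(+|D') = 7/100
P(+) = P(+|D)P(D) + P(+|D')P(D')
     = \frac{24}{25} × \frac{1}{1000} + \frac{7}{100} × \frac{999}{1000}
     = \frac{7089}{100000}
P(D|+) = P(+|D)P(D)/P(+) = \frac{32}{2363}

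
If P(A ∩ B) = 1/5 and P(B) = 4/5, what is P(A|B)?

P(A|B) = P(A ∩ B) / P(B)
= (1/5) / (4/5)
= 1/4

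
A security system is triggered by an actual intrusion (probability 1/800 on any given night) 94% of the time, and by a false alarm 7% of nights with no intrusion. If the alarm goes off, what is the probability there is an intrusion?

Let D = the rare event, + = positive/flagged.
P(D) = 1/800
P(+|D) = 94/100 = 47/50
P(+|D') = 7/100
P(+) = P(+|D)P(D) + P(+|D')P(D')
     = \frac{47}{50} × \frac{1}{800} + \frac{7}{100} × \frac{799}{800}
     = \frac{5687}{80000}
P(D|+) = P(+|D)P(D)/P(+) = \frac{2}{121}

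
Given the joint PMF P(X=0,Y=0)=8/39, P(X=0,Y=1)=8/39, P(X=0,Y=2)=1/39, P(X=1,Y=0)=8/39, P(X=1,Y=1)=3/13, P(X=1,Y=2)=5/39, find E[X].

First find marginal of X:
P(X=0) = 17/39
P(X=1) = 22/39
E[X] = 0 × 17/39 + 1 × 22/39 = 22/39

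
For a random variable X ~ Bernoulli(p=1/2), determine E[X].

For X ~ Bernoulli(p=1/2), the expected value is:
E[X] = \frac{1}{2}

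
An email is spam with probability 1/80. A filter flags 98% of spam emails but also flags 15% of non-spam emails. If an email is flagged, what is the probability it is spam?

Let D = the rare event, + = positive/flagged.
P(D) = 1/80
P(+|D) = 98/100 = 49/50
P(+|D') = 15/100 = 3/20
P(+) = P(+|D)P(D) + P(+|D')P(D')
     = \frac{49}{50} × \frac{1}{80} + \frac{3}{20} × \frac{79}{80}
     = \frac{1283}{8000}
P(D|+) = P(+|D)P(D)/P(+) = \frac{98}{1283}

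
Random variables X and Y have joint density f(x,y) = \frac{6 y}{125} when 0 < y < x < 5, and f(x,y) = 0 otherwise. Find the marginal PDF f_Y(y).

f_Y(y) = ∫_y^5 \frac{6 y}{125} dx = \frac{6 y \left(5 - y\right)}{125}
for 0 < y < 5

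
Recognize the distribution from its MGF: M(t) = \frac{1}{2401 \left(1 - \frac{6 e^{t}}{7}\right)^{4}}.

The MGF M(t) = \frac{1}{2401 \left(1 - \frac{6 e^{t}}{7}\right)^{4}} is the standard form for the NegativeBinomial distribution.
Comparing with the known MGF formula identifies: NegBin(r=4, p=1/7), X = failures before r-th success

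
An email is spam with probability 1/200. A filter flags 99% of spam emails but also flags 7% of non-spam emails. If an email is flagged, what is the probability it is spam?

Let D = the rare event, + = positive/flagged.
P(D) = 1/200
P(+|D) = 99/100
P(+|D') = 7/100
P(+) = P(+|D)P(D) + P(+|D')P(D')
     = \frac{99}{100} × \frac{1}{200} + \frac{7}{100} × \frac{199}{200}
     = \frac{373}{5000}
P(D|+) = P(+|D)P(D)/P(+) = \frac{99}{1492}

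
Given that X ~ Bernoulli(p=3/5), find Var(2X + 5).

For X ~ Bernoulli(p=3/5):
Var(X) = \frac{6}{25}
Var(2X + 5) = (2)² × Var(X) = 4 × \frac{6}{25} = \frac{24}{25}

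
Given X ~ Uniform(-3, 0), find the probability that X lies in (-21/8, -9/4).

P(-21/8 < X < -9/4) = ∫_{-21/8}^{-9/4} f(x) dx
where f(x) = \frac{1}{3}
= \frac{1}{8}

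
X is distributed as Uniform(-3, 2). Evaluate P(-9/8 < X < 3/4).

P(-9/8 < X < 3/4) = ∫_{-9/8}^{3/4} f(x) dx
where f(x) = \frac{1}{5}
= \frac{3}{8}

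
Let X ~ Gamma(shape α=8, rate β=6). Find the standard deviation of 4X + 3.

For X ~ Gamma(shape α=8, rate β=6):
Var(X) = \frac{2}{9}
SD(X) = √(Var(X)) = √(\frac{2}{9}) = \frac{\sqrt{2}}{3}
SD(4X + 3) = |4| × SD(X) = 4 × \frac{\sqrt{2}}{3} = \frac{4 \sqrt{2}}{3}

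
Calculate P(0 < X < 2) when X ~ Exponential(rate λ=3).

P(0 < X < 2) = ∫_{0}^{2} f(x) dx
where f(x) = 3 e^{- 3 x}
= 1 - e^{-6}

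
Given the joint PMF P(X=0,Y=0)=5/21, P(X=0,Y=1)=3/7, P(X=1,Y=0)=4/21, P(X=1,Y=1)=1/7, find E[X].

First find marginal of X:
P(X=0) = 2/3
P(X=1) = 1/3
E[X] = 0 × 2/3 + 1 × 1/3 = 1/3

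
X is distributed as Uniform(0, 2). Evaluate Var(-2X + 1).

For X ~ Uniform(0, 2):
Var(X) = \frac{1}{3}
Var(-2X + 1) = (-2)² × Var(X) = 4 × \frac{1}{3} = \frac{4}{3}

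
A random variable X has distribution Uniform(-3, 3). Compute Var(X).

For X ~ Uniform(-3, 3):
Var(X) = 3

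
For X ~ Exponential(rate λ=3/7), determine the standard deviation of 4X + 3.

For X ~ Exponential(rate λ=3/7):
Var(X) = \frac{49}{9}
SD(X) = √(Var(X)) = √(\frac{49}{9}) = \frac{7}{3}
SD(4X + 3) = |4| × SD(X) = 4 × \frac{7}{3} = \frac{28}{3}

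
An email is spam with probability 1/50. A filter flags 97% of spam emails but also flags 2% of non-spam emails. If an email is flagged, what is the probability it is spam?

Let D = the rare event, + = positive/flagged.
P(D) = 1/50
P(+|D) = 97/100
P(+|D') = 2/100 = 1/50
P(+) = P(+|D)P(D) + P(+|D')P(D')
     = \frac{97}{100} × \frac{1}{50} + \frac{1}{50} × \frac{49}{50}
     = \frac{39}{1000}
P(D|+) = P(+|D)P(D)/P(+) = \frac{97}{195}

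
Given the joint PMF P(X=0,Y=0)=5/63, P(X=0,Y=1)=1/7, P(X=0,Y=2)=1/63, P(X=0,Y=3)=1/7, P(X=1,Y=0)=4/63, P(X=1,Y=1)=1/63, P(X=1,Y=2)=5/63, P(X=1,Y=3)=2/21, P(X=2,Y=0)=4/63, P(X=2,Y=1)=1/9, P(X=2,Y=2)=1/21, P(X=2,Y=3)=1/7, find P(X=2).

P(X=2) = P(X=2,Y=0) + P(X=2,Y=1) + P(X=2,Y=2) + P(X=2,Y=3)
= 4/63 + 1/9 + 1/21 + 1/7
= 23/63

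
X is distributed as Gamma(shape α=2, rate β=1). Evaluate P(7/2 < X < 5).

P(7/2 < X < 5) = ∫_{7/2}^{5} f(x) dx
where f(x) = x e^{- x}
= - \frac{6}{e^{5}} + \frac{9}{2 e^{\frac{7}{2}}}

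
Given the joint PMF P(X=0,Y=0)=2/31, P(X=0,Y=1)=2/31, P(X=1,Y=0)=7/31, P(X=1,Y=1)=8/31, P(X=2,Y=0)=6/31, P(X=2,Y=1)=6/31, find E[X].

First find marginal of X:
P(X=0) = 4/31
P(X=1) = 15/31
P(X=2) = 12/31
E[X] = 0 × 4/31 + 1 × 15/31 + 2 × 12/31 = 39/31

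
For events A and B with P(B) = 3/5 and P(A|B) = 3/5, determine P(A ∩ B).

By definition, P(A|B) = P(A ∩ B) / P(B)
So P(A ∩ B) = P(A|B) × P(B)
= 3/5 × 3/5
= 9/25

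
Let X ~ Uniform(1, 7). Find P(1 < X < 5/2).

P(1 < X < 5/2) = ∫_{1}^{5/2} f(x) dx
where f(x) = \frac{1}{6}
= \frac{1}{4}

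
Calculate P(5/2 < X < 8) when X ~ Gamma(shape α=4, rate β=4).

P(5/2 < X < 8) = ∫_{5/2}^{8} f(x) dx
where f(x) = \frac{128 x^{3} e^{- 4 x}}{3}
= \frac{-18019 + 683 e^{22}}{3 e^{32}}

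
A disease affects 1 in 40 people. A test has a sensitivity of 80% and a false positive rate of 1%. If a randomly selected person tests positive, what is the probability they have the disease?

Let D = the rare event, + = positive/flagged.
P(D) = 1/40
P(+|D) = 80/100 = 4/5
P(+|D') = 1/100
P(+) = P(+|D)P(D) + P(+|D')P(D')
     = \frac{4}{5} × \frac{1}{40} + \frac{1}{100} × \frac{39}{40}
     = \frac{119}{4000}
P(D|+) = P(+|D)P(D)/P(+) = \frac{80}{119}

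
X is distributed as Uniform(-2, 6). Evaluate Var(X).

For X ~ Uniform(-2, 6):
Var(X) = \frac{16}{3}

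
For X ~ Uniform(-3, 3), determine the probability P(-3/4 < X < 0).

P(-3/4 < X < 0) = ∫_{-3/4}^{0} f(x) dx
where f(x) = \frac{1}{6}
= \frac{1}{8}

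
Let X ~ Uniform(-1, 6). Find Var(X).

For X ~ Uniform(-1, 6):
Var(X) = \frac{49}{12}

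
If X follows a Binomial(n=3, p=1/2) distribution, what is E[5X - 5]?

For X ~ Binomial(n=3, p=1/2):
E[X] = \frac{3}{2}
E[5X - 5] = 5 × E[X] - 5 = \frac{5}{2}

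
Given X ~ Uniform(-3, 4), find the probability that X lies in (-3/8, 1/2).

P(-3/8 < X < 1/2) = ∫_{-3/8}^{1/2} f(x) dx
where f(x) = \frac{1}{7}
= \frac{1}{8}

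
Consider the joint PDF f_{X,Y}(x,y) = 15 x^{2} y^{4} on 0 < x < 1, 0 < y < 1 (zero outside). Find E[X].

E[X] = ∫_0^1 ∫_0^1 x × f(x,y) dy dx
= ∫_0^1 ∫_0^1 x × (15 x^{2} y^{4}) dy dx
= \frac{3}{4}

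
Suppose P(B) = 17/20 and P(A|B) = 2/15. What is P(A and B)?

By definition, P(A|B) = P(A ∩ B) / P(B)
So P(A ∩ B) = P(A|B) × P(B)
= 2/15 × 17/20
= 17/150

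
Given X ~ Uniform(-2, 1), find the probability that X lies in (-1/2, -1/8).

P(-1/2 < X < -1/8) = ∫_{-1/2}^{-1/8} f(x) dx
where f(x) = \frac{1}{3}
= \frac{1}{8}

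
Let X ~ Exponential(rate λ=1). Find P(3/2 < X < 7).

P(3/2 < X < 7) = ∫_{3/2}^{7} f(x) dx
where f(x) = e^{- x}
= - \frac{1}{e^{7}} + e^{- \frac{3}{2}}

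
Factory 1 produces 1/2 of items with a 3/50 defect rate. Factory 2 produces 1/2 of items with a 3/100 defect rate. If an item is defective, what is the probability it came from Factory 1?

Using Bayes' theorem:
P(F1) = 1/2, P(D|F1) = 3/50
P(F2) = 1/2, P(D|F2) = 3/100
P(D) = P(D|F1)P(F1) + P(D|F2)P(F2)
     = \frac{9}{200}
P(F1|D) = P(D|F1)P(F1) / P(D)
= \frac{2}{3}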